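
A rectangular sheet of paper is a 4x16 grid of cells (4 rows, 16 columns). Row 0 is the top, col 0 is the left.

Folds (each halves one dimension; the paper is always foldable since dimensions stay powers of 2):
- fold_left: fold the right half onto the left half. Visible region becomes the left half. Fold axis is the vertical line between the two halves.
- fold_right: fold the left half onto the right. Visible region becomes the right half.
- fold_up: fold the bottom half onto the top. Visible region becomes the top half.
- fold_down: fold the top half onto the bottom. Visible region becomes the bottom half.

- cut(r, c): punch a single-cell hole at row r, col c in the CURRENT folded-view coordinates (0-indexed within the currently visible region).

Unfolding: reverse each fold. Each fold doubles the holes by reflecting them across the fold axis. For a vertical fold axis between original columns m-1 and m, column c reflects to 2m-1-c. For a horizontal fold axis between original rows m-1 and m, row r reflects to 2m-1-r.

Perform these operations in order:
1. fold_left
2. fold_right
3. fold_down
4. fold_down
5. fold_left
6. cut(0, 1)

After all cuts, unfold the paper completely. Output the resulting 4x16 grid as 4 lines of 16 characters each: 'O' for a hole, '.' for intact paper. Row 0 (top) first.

Op 1 fold_left: fold axis v@8; visible region now rows[0,4) x cols[0,8) = 4x8
Op 2 fold_right: fold axis v@4; visible region now rows[0,4) x cols[4,8) = 4x4
Op 3 fold_down: fold axis h@2; visible region now rows[2,4) x cols[4,8) = 2x4
Op 4 fold_down: fold axis h@3; visible region now rows[3,4) x cols[4,8) = 1x4
Op 5 fold_left: fold axis v@6; visible region now rows[3,4) x cols[4,6) = 1x2
Op 6 cut(0, 1): punch at orig (3,5); cuts so far [(3, 5)]; region rows[3,4) x cols[4,6) = 1x2
Unfold 1 (reflect across v@6): 2 holes -> [(3, 5), (3, 6)]
Unfold 2 (reflect across h@3): 4 holes -> [(2, 5), (2, 6), (3, 5), (3, 6)]
Unfold 3 (reflect across h@2): 8 holes -> [(0, 5), (0, 6), (1, 5), (1, 6), (2, 5), (2, 6), (3, 5), (3, 6)]
Unfold 4 (reflect across v@4): 16 holes -> [(0, 1), (0, 2), (0, 5), (0, 6), (1, 1), (1, 2), (1, 5), (1, 6), (2, 1), (2, 2), (2, 5), (2, 6), (3, 1), (3, 2), (3, 5), (3, 6)]
Unfold 5 (reflect across v@8): 32 holes -> [(0, 1), (0, 2), (0, 5), (0, 6), (0, 9), (0, 10), (0, 13), (0, 14), (1, 1), (1, 2), (1, 5), (1, 6), (1, 9), (1, 10), (1, 13), (1, 14), (2, 1), (2, 2), (2, 5), (2, 6), (2, 9), (2, 10), (2, 13), (2, 14), (3, 1), (3, 2), (3, 5), (3, 6), (3, 9), (3, 10), (3, 13), (3, 14)]

Answer: .OO..OO..OO..OO.
.OO..OO..OO..OO.
.OO..OO..OO..OO.
.OO..OO..OO..OO.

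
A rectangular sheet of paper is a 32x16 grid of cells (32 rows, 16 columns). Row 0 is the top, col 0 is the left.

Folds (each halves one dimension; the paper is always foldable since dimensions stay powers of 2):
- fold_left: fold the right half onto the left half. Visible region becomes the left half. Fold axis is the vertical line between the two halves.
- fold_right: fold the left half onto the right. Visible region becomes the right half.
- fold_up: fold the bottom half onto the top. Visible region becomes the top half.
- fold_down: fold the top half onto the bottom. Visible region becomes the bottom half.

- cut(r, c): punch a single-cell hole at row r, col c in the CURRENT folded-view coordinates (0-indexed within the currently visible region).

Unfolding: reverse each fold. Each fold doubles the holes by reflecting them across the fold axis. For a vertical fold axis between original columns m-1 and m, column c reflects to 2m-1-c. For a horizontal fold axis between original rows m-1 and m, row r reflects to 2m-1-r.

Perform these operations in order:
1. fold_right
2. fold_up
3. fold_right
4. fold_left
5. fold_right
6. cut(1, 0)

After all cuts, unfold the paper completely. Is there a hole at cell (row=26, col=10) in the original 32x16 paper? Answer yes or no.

Answer: no

Derivation:
Op 1 fold_right: fold axis v@8; visible region now rows[0,32) x cols[8,16) = 32x8
Op 2 fold_up: fold axis h@16; visible region now rows[0,16) x cols[8,16) = 16x8
Op 3 fold_right: fold axis v@12; visible region now rows[0,16) x cols[12,16) = 16x4
Op 4 fold_left: fold axis v@14; visible region now rows[0,16) x cols[12,14) = 16x2
Op 5 fold_right: fold axis v@13; visible region now rows[0,16) x cols[13,14) = 16x1
Op 6 cut(1, 0): punch at orig (1,13); cuts so far [(1, 13)]; region rows[0,16) x cols[13,14) = 16x1
Unfold 1 (reflect across v@13): 2 holes -> [(1, 12), (1, 13)]
Unfold 2 (reflect across v@14): 4 holes -> [(1, 12), (1, 13), (1, 14), (1, 15)]
Unfold 3 (reflect across v@12): 8 holes -> [(1, 8), (1, 9), (1, 10), (1, 11), (1, 12), (1, 13), (1, 14), (1, 15)]
Unfold 4 (reflect across h@16): 16 holes -> [(1, 8), (1, 9), (1, 10), (1, 11), (1, 12), (1, 13), (1, 14), (1, 15), (30, 8), (30, 9), (30, 10), (30, 11), (30, 12), (30, 13), (30, 14), (30, 15)]
Unfold 5 (reflect across v@8): 32 holes -> [(1, 0), (1, 1), (1, 2), (1, 3), (1, 4), (1, 5), (1, 6), (1, 7), (1, 8), (1, 9), (1, 10), (1, 11), (1, 12), (1, 13), (1, 14), (1, 15), (30, 0), (30, 1), (30, 2), (30, 3), (30, 4), (30, 5), (30, 6), (30, 7), (30, 8), (30, 9), (30, 10), (30, 11), (30, 12), (30, 13), (30, 14), (30, 15)]
Holes: [(1, 0), (1, 1), (1, 2), (1, 3), (1, 4), (1, 5), (1, 6), (1, 7), (1, 8), (1, 9), (1, 10), (1, 11), (1, 12), (1, 13), (1, 14), (1, 15), (30, 0), (30, 1), (30, 2), (30, 3), (30, 4), (30, 5), (30, 6), (30, 7), (30, 8), (30, 9), (30, 10), (30, 11), (30, 12), (30, 13), (30, 14), (30, 15)]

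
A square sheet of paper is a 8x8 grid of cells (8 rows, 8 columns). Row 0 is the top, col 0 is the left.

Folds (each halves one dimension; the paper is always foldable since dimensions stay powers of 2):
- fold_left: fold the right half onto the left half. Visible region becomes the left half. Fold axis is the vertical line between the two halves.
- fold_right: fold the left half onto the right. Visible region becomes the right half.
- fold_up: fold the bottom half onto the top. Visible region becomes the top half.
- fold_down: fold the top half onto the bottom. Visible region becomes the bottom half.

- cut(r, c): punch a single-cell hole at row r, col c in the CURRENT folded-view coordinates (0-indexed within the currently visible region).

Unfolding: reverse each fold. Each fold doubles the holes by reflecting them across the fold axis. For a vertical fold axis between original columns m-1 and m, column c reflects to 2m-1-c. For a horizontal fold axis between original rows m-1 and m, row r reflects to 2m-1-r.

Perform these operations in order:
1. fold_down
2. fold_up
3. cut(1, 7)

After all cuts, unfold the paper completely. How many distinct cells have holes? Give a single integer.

Op 1 fold_down: fold axis h@4; visible region now rows[4,8) x cols[0,8) = 4x8
Op 2 fold_up: fold axis h@6; visible region now rows[4,6) x cols[0,8) = 2x8
Op 3 cut(1, 7): punch at orig (5,7); cuts so far [(5, 7)]; region rows[4,6) x cols[0,8) = 2x8
Unfold 1 (reflect across h@6): 2 holes -> [(5, 7), (6, 7)]
Unfold 2 (reflect across h@4): 4 holes -> [(1, 7), (2, 7), (5, 7), (6, 7)]

Answer: 4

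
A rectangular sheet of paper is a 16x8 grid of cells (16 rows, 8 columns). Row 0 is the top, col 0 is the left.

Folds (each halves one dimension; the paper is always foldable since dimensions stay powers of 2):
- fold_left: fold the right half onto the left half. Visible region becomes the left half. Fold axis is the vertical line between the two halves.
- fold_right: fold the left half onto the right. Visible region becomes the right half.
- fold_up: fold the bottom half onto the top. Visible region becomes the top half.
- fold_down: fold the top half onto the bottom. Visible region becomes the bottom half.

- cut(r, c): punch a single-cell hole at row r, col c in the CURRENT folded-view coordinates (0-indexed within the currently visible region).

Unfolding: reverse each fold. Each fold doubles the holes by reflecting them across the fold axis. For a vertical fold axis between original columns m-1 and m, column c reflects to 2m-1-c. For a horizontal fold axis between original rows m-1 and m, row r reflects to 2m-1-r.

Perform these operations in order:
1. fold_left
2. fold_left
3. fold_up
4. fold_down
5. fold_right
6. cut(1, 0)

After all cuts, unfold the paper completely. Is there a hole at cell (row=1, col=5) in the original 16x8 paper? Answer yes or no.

Answer: no

Derivation:
Op 1 fold_left: fold axis v@4; visible region now rows[0,16) x cols[0,4) = 16x4
Op 2 fold_left: fold axis v@2; visible region now rows[0,16) x cols[0,2) = 16x2
Op 3 fold_up: fold axis h@8; visible region now rows[0,8) x cols[0,2) = 8x2
Op 4 fold_down: fold axis h@4; visible region now rows[4,8) x cols[0,2) = 4x2
Op 5 fold_right: fold axis v@1; visible region now rows[4,8) x cols[1,2) = 4x1
Op 6 cut(1, 0): punch at orig (5,1); cuts so far [(5, 1)]; region rows[4,8) x cols[1,2) = 4x1
Unfold 1 (reflect across v@1): 2 holes -> [(5, 0), (5, 1)]
Unfold 2 (reflect across h@4): 4 holes -> [(2, 0), (2, 1), (5, 0), (5, 1)]
Unfold 3 (reflect across h@8): 8 holes -> [(2, 0), (2, 1), (5, 0), (5, 1), (10, 0), (10, 1), (13, 0), (13, 1)]
Unfold 4 (reflect across v@2): 16 holes -> [(2, 0), (2, 1), (2, 2), (2, 3), (5, 0), (5, 1), (5, 2), (5, 3), (10, 0), (10, 1), (10, 2), (10, 3), (13, 0), (13, 1), (13, 2), (13, 3)]
Unfold 5 (reflect across v@4): 32 holes -> [(2, 0), (2, 1), (2, 2), (2, 3), (2, 4), (2, 5), (2, 6), (2, 7), (5, 0), (5, 1), (5, 2), (5, 3), (5, 4), (5, 5), (5, 6), (5, 7), (10, 0), (10, 1), (10, 2), (10, 3), (10, 4), (10, 5), (10, 6), (10, 7), (13, 0), (13, 1), (13, 2), (13, 3), (13, 4), (13, 5), (13, 6), (13, 7)]
Holes: [(2, 0), (2, 1), (2, 2), (2, 3), (2, 4), (2, 5), (2, 6), (2, 7), (5, 0), (5, 1), (5, 2), (5, 3), (5, 4), (5, 5), (5, 6), (5, 7), (10, 0), (10, 1), (10, 2), (10, 3), (10, 4), (10, 5), (10, 6), (10, 7), (13, 0), (13, 1), (13, 2), (13, 3), (13, 4), (13, 5), (13, 6), (13, 7)]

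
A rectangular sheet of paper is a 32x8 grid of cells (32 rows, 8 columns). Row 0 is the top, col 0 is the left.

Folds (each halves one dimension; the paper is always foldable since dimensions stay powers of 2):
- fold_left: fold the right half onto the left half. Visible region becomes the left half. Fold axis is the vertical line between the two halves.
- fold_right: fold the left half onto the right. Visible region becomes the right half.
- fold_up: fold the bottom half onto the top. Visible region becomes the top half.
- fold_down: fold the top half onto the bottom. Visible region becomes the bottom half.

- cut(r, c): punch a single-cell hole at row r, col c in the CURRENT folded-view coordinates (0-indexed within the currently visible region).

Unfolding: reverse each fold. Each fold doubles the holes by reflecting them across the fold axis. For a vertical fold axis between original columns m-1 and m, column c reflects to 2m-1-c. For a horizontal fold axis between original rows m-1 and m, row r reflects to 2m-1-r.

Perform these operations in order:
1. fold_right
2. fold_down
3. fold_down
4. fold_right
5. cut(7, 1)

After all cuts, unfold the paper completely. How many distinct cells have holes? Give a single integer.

Answer: 16

Derivation:
Op 1 fold_right: fold axis v@4; visible region now rows[0,32) x cols[4,8) = 32x4
Op 2 fold_down: fold axis h@16; visible region now rows[16,32) x cols[4,8) = 16x4
Op 3 fold_down: fold axis h@24; visible region now rows[24,32) x cols[4,8) = 8x4
Op 4 fold_right: fold axis v@6; visible region now rows[24,32) x cols[6,8) = 8x2
Op 5 cut(7, 1): punch at orig (31,7); cuts so far [(31, 7)]; region rows[24,32) x cols[6,8) = 8x2
Unfold 1 (reflect across v@6): 2 holes -> [(31, 4), (31, 7)]
Unfold 2 (reflect across h@24): 4 holes -> [(16, 4), (16, 7), (31, 4), (31, 7)]
Unfold 3 (reflect across h@16): 8 holes -> [(0, 4), (0, 7), (15, 4), (15, 7), (16, 4), (16, 7), (31, 4), (31, 7)]
Unfold 4 (reflect across v@4): 16 holes -> [(0, 0), (0, 3), (0, 4), (0, 7), (15, 0), (15, 3), (15, 4), (15, 7), (16, 0), (16, 3), (16, 4), (16, 7), (31, 0), (31, 3), (31, 4), (31, 7)]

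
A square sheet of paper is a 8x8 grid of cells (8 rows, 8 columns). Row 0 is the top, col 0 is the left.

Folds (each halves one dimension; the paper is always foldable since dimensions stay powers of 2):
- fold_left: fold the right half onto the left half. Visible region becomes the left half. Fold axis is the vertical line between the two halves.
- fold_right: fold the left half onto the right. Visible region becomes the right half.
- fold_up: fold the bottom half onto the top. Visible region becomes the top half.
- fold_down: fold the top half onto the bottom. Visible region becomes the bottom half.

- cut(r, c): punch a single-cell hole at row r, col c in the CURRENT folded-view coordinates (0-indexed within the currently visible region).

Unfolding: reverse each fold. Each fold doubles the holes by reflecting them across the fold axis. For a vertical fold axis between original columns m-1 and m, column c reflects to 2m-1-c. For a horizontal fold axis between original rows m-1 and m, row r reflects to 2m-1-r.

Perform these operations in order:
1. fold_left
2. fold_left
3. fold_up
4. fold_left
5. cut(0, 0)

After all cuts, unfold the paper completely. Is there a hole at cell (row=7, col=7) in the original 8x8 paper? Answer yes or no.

Op 1 fold_left: fold axis v@4; visible region now rows[0,8) x cols[0,4) = 8x4
Op 2 fold_left: fold axis v@2; visible region now rows[0,8) x cols[0,2) = 8x2
Op 3 fold_up: fold axis h@4; visible region now rows[0,4) x cols[0,2) = 4x2
Op 4 fold_left: fold axis v@1; visible region now rows[0,4) x cols[0,1) = 4x1
Op 5 cut(0, 0): punch at orig (0,0); cuts so far [(0, 0)]; region rows[0,4) x cols[0,1) = 4x1
Unfold 1 (reflect across v@1): 2 holes -> [(0, 0), (0, 1)]
Unfold 2 (reflect across h@4): 4 holes -> [(0, 0), (0, 1), (7, 0), (7, 1)]
Unfold 3 (reflect across v@2): 8 holes -> [(0, 0), (0, 1), (0, 2), (0, 3), (7, 0), (7, 1), (7, 2), (7, 3)]
Unfold 4 (reflect across v@4): 16 holes -> [(0, 0), (0, 1), (0, 2), (0, 3), (0, 4), (0, 5), (0, 6), (0, 7), (7, 0), (7, 1), (7, 2), (7, 3), (7, 4), (7, 5), (7, 6), (7, 7)]
Holes: [(0, 0), (0, 1), (0, 2), (0, 3), (0, 4), (0, 5), (0, 6), (0, 7), (7, 0), (7, 1), (7, 2), (7, 3), (7, 4), (7, 5), (7, 6), (7, 7)]

Answer: yes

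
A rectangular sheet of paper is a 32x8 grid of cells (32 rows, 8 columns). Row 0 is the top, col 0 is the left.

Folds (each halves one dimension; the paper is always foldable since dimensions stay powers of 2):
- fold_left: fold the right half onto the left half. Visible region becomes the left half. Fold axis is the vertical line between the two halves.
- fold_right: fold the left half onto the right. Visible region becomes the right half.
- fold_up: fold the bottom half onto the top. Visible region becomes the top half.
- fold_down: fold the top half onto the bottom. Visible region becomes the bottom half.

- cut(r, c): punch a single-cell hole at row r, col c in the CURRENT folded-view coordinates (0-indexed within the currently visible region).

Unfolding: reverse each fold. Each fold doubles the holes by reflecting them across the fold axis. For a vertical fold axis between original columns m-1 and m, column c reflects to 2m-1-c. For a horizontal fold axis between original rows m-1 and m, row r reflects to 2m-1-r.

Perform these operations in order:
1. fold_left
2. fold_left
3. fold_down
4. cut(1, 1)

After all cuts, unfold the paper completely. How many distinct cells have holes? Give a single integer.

Answer: 8

Derivation:
Op 1 fold_left: fold axis v@4; visible region now rows[0,32) x cols[0,4) = 32x4
Op 2 fold_left: fold axis v@2; visible region now rows[0,32) x cols[0,2) = 32x2
Op 3 fold_down: fold axis h@16; visible region now rows[16,32) x cols[0,2) = 16x2
Op 4 cut(1, 1): punch at orig (17,1); cuts so far [(17, 1)]; region rows[16,32) x cols[0,2) = 16x2
Unfold 1 (reflect across h@16): 2 holes -> [(14, 1), (17, 1)]
Unfold 2 (reflect across v@2): 4 holes -> [(14, 1), (14, 2), (17, 1), (17, 2)]
Unfold 3 (reflect across v@4): 8 holes -> [(14, 1), (14, 2), (14, 5), (14, 6), (17, 1), (17, 2), (17, 5), (17, 6)]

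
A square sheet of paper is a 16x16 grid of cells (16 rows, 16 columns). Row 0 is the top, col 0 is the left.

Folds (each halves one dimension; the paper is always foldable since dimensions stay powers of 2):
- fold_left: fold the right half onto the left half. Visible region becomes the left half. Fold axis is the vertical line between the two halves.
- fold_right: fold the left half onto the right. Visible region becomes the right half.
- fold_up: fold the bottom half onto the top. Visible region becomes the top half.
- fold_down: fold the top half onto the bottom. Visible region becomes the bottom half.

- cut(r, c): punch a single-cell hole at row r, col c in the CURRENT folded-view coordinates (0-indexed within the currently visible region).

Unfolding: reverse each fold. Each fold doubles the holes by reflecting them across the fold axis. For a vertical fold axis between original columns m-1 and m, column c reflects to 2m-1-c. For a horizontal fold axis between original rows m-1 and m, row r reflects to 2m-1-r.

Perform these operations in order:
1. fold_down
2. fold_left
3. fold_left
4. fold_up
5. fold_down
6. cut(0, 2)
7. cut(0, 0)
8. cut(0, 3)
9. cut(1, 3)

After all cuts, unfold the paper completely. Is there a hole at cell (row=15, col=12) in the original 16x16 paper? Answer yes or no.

Answer: yes

Derivation:
Op 1 fold_down: fold axis h@8; visible region now rows[8,16) x cols[0,16) = 8x16
Op 2 fold_left: fold axis v@8; visible region now rows[8,16) x cols[0,8) = 8x8
Op 3 fold_left: fold axis v@4; visible region now rows[8,16) x cols[0,4) = 8x4
Op 4 fold_up: fold axis h@12; visible region now rows[8,12) x cols[0,4) = 4x4
Op 5 fold_down: fold axis h@10; visible region now rows[10,12) x cols[0,4) = 2x4
Op 6 cut(0, 2): punch at orig (10,2); cuts so far [(10, 2)]; region rows[10,12) x cols[0,4) = 2x4
Op 7 cut(0, 0): punch at orig (10,0); cuts so far [(10, 0), (10, 2)]; region rows[10,12) x cols[0,4) = 2x4
Op 8 cut(0, 3): punch at orig (10,3); cuts so far [(10, 0), (10, 2), (10, 3)]; region rows[10,12) x cols[0,4) = 2x4
Op 9 cut(1, 3): punch at orig (11,3); cuts so far [(10, 0), (10, 2), (10, 3), (11, 3)]; region rows[10,12) x cols[0,4) = 2x4
Unfold 1 (reflect across h@10): 8 holes -> [(8, 3), (9, 0), (9, 2), (9, 3), (10, 0), (10, 2), (10, 3), (11, 3)]
Unfold 2 (reflect across h@12): 16 holes -> [(8, 3), (9, 0), (9, 2), (9, 3), (10, 0), (10, 2), (10, 3), (11, 3), (12, 3), (13, 0), (13, 2), (13, 3), (14, 0), (14, 2), (14, 3), (15, 3)]
Unfold 3 (reflect across v@4): 32 holes -> [(8, 3), (8, 4), (9, 0), (9, 2), (9, 3), (9, 4), (9, 5), (9, 7), (10, 0), (10, 2), (10, 3), (10, 4), (10, 5), (10, 7), (11, 3), (11, 4), (12, 3), (12, 4), (13, 0), (13, 2), (13, 3), (13, 4), (13, 5), (13, 7), (14, 0), (14, 2), (14, 3), (14, 4), (14, 5), (14, 7), (15, 3), (15, 4)]
Unfold 4 (reflect across v@8): 64 holes -> [(8, 3), (8, 4), (8, 11), (8, 12), (9, 0), (9, 2), (9, 3), (9, 4), (9, 5), (9, 7), (9, 8), (9, 10), (9, 11), (9, 12), (9, 13), (9, 15), (10, 0), (10, 2), (10, 3), (10, 4), (10, 5), (10, 7), (10, 8), (10, 10), (10, 11), (10, 12), (10, 13), (10, 15), (11, 3), (11, 4), (11, 11), (11, 12), (12, 3), (12, 4), (12, 11), (12, 12), (13, 0), (13, 2), (13, 3), (13, 4), (13, 5), (13, 7), (13, 8), (13, 10), (13, 11), (13, 12), (13, 13), (13, 15), (14, 0), (14, 2), (14, 3), (14, 4), (14, 5), (14, 7), (14, 8), (14, 10), (14, 11), (14, 12), (14, 13), (14, 15), (15, 3), (15, 4), (15, 11), (15, 12)]
Unfold 5 (reflect across h@8): 128 holes -> [(0, 3), (0, 4), (0, 11), (0, 12), (1, 0), (1, 2), (1, 3), (1, 4), (1, 5), (1, 7), (1, 8), (1, 10), (1, 11), (1, 12), (1, 13), (1, 15), (2, 0), (2, 2), (2, 3), (2, 4), (2, 5), (2, 7), (2, 8), (2, 10), (2, 11), (2, 12), (2, 13), (2, 15), (3, 3), (3, 4), (3, 11), (3, 12), (4, 3), (4, 4), (4, 11), (4, 12), (5, 0), (5, 2), (5, 3), (5, 4), (5, 5), (5, 7), (5, 8), (5, 10), (5, 11), (5, 12), (5, 13), (5, 15), (6, 0), (6, 2), (6, 3), (6, 4), (6, 5), (6, 7), (6, 8), (6, 10), (6, 11), (6, 12), (6, 13), (6, 15), (7, 3), (7, 4), (7, 11), (7, 12), (8, 3), (8, 4), (8, 11), (8, 12), (9, 0), (9, 2), (9, 3), (9, 4), (9, 5), (9, 7), (9, 8), (9, 10), (9, 11), (9, 12), (9, 13), (9, 15), (10, 0), (10, 2), (10, 3), (10, 4), (10, 5), (10, 7), (10, 8), (10, 10), (10, 11), (10, 12), (10, 13), (10, 15), (11, 3), (11, 4), (11, 11), (11, 12), (12, 3), (12, 4), (12, 11), (12, 12), (13, 0), (13, 2), (13, 3), (13, 4), (13, 5), (13, 7), (13, 8), (13, 10), (13, 11), (13, 12), (13, 13), (13, 15), (14, 0), (14, 2), (14, 3), (14, 4), (14, 5), (14, 7), (14, 8), (14, 10), (14, 11), (14, 12), (14, 13), (14, 15), (15, 3), (15, 4), (15, 11), (15, 12)]
Holes: [(0, 3), (0, 4), (0, 11), (0, 12), (1, 0), (1, 2), (1, 3), (1, 4), (1, 5), (1, 7), (1, 8), (1, 10), (1, 11), (1, 12), (1, 13), (1, 15), (2, 0), (2, 2), (2, 3), (2, 4), (2, 5), (2, 7), (2, 8), (2, 10), (2, 11), (2, 12), (2, 13), (2, 15), (3, 3), (3, 4), (3, 11), (3, 12), (4, 3), (4, 4), (4, 11), (4, 12), (5, 0), (5, 2), (5, 3), (5, 4), (5, 5), (5, 7), (5, 8), (5, 10), (5, 11), (5, 12), (5, 13), (5, 15), (6, 0), (6, 2), (6, 3), (6, 4), (6, 5), (6, 7), (6, 8), (6, 10), (6, 11), (6, 12), (6, 13), (6, 15), (7, 3), (7, 4), (7, 11), (7, 12), (8, 3), (8, 4), (8, 11), (8, 12), (9, 0), (9, 2), (9, 3), (9, 4), (9, 5), (9, 7), (9, 8), (9, 10), (9, 11), (9, 12), (9, 13), (9, 15), (10, 0), (10, 2), (10, 3), (10, 4), (10, 5), (10, 7), (10, 8), (10, 10), (10, 11), (10, 12), (10, 13), (10, 15), (11, 3), (11, 4), (11, 11), (11, 12), (12, 3), (12, 4), (12, 11), (12, 12), (13, 0), (13, 2), (13, 3), (13, 4), (13, 5), (13, 7), (13, 8), (13, 10), (13, 11), (13, 12), (13, 13), (13, 15), (14, 0), (14, 2), (14, 3), (14, 4), (14, 5), (14, 7), (14, 8), (14, 10), (14, 11), (14, 12), (14, 13), (14, 15), (15, 3), (15, 4), (15, 11), (15, 12)]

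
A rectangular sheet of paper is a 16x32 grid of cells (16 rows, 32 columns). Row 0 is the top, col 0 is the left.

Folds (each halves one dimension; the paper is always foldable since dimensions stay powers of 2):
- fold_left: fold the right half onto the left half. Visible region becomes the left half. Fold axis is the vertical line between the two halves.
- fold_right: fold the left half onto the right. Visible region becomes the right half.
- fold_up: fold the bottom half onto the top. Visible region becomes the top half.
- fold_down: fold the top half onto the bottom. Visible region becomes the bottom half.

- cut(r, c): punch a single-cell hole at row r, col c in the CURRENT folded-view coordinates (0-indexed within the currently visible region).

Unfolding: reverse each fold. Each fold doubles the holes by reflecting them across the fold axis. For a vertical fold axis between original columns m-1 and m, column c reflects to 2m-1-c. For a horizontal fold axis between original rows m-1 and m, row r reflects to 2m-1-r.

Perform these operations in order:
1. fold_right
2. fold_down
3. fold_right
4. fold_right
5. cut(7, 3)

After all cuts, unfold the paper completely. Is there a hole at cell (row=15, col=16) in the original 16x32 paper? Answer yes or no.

Op 1 fold_right: fold axis v@16; visible region now rows[0,16) x cols[16,32) = 16x16
Op 2 fold_down: fold axis h@8; visible region now rows[8,16) x cols[16,32) = 8x16
Op 3 fold_right: fold axis v@24; visible region now rows[8,16) x cols[24,32) = 8x8
Op 4 fold_right: fold axis v@28; visible region now rows[8,16) x cols[28,32) = 8x4
Op 5 cut(7, 3): punch at orig (15,31); cuts so far [(15, 31)]; region rows[8,16) x cols[28,32) = 8x4
Unfold 1 (reflect across v@28): 2 holes -> [(15, 24), (15, 31)]
Unfold 2 (reflect across v@24): 4 holes -> [(15, 16), (15, 23), (15, 24), (15, 31)]
Unfold 3 (reflect across h@8): 8 holes -> [(0, 16), (0, 23), (0, 24), (0, 31), (15, 16), (15, 23), (15, 24), (15, 31)]
Unfold 4 (reflect across v@16): 16 holes -> [(0, 0), (0, 7), (0, 8), (0, 15), (0, 16), (0, 23), (0, 24), (0, 31), (15, 0), (15, 7), (15, 8), (15, 15), (15, 16), (15, 23), (15, 24), (15, 31)]
Holes: [(0, 0), (0, 7), (0, 8), (0, 15), (0, 16), (0, 23), (0, 24), (0, 31), (15, 0), (15, 7), (15, 8), (15, 15), (15, 16), (15, 23), (15, 24), (15, 31)]

Answer: yes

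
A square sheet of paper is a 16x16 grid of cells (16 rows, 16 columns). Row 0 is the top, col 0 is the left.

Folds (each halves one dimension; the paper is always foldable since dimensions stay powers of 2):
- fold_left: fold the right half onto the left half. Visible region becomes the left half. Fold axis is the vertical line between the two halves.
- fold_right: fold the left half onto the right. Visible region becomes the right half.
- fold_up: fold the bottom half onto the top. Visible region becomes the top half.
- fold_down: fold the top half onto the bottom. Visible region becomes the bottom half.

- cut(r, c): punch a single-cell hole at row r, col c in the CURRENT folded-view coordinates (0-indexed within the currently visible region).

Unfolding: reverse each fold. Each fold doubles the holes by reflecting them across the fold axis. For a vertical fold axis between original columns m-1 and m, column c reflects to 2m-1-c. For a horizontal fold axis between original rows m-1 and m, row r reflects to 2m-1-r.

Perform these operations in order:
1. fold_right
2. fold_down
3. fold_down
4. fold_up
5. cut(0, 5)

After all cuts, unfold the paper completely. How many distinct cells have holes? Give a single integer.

Answer: 16

Derivation:
Op 1 fold_right: fold axis v@8; visible region now rows[0,16) x cols[8,16) = 16x8
Op 2 fold_down: fold axis h@8; visible region now rows[8,16) x cols[8,16) = 8x8
Op 3 fold_down: fold axis h@12; visible region now rows[12,16) x cols[8,16) = 4x8
Op 4 fold_up: fold axis h@14; visible region now rows[12,14) x cols[8,16) = 2x8
Op 5 cut(0, 5): punch at orig (12,13); cuts so far [(12, 13)]; region rows[12,14) x cols[8,16) = 2x8
Unfold 1 (reflect across h@14): 2 holes -> [(12, 13), (15, 13)]
Unfold 2 (reflect across h@12): 4 holes -> [(8, 13), (11, 13), (12, 13), (15, 13)]
Unfold 3 (reflect across h@8): 8 holes -> [(0, 13), (3, 13), (4, 13), (7, 13), (8, 13), (11, 13), (12, 13), (15, 13)]
Unfold 4 (reflect across v@8): 16 holes -> [(0, 2), (0, 13), (3, 2), (3, 13), (4, 2), (4, 13), (7, 2), (7, 13), (8, 2), (8, 13), (11, 2), (11, 13), (12, 2), (12, 13), (15, 2), (15, 13)]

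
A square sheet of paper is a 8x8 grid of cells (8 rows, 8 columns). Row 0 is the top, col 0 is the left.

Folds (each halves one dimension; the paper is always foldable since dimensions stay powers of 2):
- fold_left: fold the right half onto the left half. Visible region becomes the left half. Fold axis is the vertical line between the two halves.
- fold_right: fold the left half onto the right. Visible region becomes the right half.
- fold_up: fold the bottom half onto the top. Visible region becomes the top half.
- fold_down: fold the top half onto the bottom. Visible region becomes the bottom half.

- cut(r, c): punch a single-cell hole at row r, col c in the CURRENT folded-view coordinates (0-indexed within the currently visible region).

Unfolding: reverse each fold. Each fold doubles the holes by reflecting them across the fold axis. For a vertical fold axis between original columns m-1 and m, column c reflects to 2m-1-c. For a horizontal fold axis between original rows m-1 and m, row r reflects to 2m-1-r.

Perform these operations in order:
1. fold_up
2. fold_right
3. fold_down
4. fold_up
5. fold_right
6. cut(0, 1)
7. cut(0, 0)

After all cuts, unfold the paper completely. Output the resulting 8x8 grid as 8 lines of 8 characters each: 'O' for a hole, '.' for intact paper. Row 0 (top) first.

Op 1 fold_up: fold axis h@4; visible region now rows[0,4) x cols[0,8) = 4x8
Op 2 fold_right: fold axis v@4; visible region now rows[0,4) x cols[4,8) = 4x4
Op 3 fold_down: fold axis h@2; visible region now rows[2,4) x cols[4,8) = 2x4
Op 4 fold_up: fold axis h@3; visible region now rows[2,3) x cols[4,8) = 1x4
Op 5 fold_right: fold axis v@6; visible region now rows[2,3) x cols[6,8) = 1x2
Op 6 cut(0, 1): punch at orig (2,7); cuts so far [(2, 7)]; region rows[2,3) x cols[6,8) = 1x2
Op 7 cut(0, 0): punch at orig (2,6); cuts so far [(2, 6), (2, 7)]; region rows[2,3) x cols[6,8) = 1x2
Unfold 1 (reflect across v@6): 4 holes -> [(2, 4), (2, 5), (2, 6), (2, 7)]
Unfold 2 (reflect across h@3): 8 holes -> [(2, 4), (2, 5), (2, 6), (2, 7), (3, 4), (3, 5), (3, 6), (3, 7)]
Unfold 3 (reflect across h@2): 16 holes -> [(0, 4), (0, 5), (0, 6), (0, 7), (1, 4), (1, 5), (1, 6), (1, 7), (2, 4), (2, 5), (2, 6), (2, 7), (3, 4), (3, 5), (3, 6), (3, 7)]
Unfold 4 (reflect across v@4): 32 holes -> [(0, 0), (0, 1), (0, 2), (0, 3), (0, 4), (0, 5), (0, 6), (0, 7), (1, 0), (1, 1), (1, 2), (1, 3), (1, 4), (1, 5), (1, 6), (1, 7), (2, 0), (2, 1), (2, 2), (2, 3), (2, 4), (2, 5), (2, 6), (2, 7), (3, 0), (3, 1), (3, 2), (3, 3), (3, 4), (3, 5), (3, 6), (3, 7)]
Unfold 5 (reflect across h@4): 64 holes -> [(0, 0), (0, 1), (0, 2), (0, 3), (0, 4), (0, 5), (0, 6), (0, 7), (1, 0), (1, 1), (1, 2), (1, 3), (1, 4), (1, 5), (1, 6), (1, 7), (2, 0), (2, 1), (2, 2), (2, 3), (2, 4), (2, 5), (2, 6), (2, 7), (3, 0), (3, 1), (3, 2), (3, 3), (3, 4), (3, 5), (3, 6), (3, 7), (4, 0), (4, 1), (4, 2), (4, 3), (4, 4), (4, 5), (4, 6), (4, 7), (5, 0), (5, 1), (5, 2), (5, 3), (5, 4), (5, 5), (5, 6), (5, 7), (6, 0), (6, 1), (6, 2), (6, 3), (6, 4), (6, 5), (6, 6), (6, 7), (7, 0), (7, 1), (7, 2), (7, 3), (7, 4), (7, 5), (7, 6), (7, 7)]

Answer: OOOOOOOO
OOOOOOOO
OOOOOOOO
OOOOOOOO
OOOOOOOO
OOOOOOOO
OOOOOOOO
OOOOOOOO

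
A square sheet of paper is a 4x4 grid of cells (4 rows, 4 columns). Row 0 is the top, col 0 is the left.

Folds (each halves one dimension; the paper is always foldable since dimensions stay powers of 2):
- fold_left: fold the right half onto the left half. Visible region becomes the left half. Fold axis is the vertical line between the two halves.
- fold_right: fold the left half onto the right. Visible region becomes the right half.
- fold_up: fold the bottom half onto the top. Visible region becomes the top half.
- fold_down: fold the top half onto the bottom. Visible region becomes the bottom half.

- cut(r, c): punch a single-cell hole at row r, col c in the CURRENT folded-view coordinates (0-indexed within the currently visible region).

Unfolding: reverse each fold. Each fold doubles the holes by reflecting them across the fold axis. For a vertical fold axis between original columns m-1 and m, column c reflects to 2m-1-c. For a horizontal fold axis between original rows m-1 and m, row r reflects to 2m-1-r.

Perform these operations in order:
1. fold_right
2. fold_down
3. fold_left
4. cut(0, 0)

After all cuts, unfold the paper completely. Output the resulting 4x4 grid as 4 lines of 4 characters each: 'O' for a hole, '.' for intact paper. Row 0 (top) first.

Op 1 fold_right: fold axis v@2; visible region now rows[0,4) x cols[2,4) = 4x2
Op 2 fold_down: fold axis h@2; visible region now rows[2,4) x cols[2,4) = 2x2
Op 3 fold_left: fold axis v@3; visible region now rows[2,4) x cols[2,3) = 2x1
Op 4 cut(0, 0): punch at orig (2,2); cuts so far [(2, 2)]; region rows[2,4) x cols[2,3) = 2x1
Unfold 1 (reflect across v@3): 2 holes -> [(2, 2), (2, 3)]
Unfold 2 (reflect across h@2): 4 holes -> [(1, 2), (1, 3), (2, 2), (2, 3)]
Unfold 3 (reflect across v@2): 8 holes -> [(1, 0), (1, 1), (1, 2), (1, 3), (2, 0), (2, 1), (2, 2), (2, 3)]

Answer: ....
OOOO
OOOO
....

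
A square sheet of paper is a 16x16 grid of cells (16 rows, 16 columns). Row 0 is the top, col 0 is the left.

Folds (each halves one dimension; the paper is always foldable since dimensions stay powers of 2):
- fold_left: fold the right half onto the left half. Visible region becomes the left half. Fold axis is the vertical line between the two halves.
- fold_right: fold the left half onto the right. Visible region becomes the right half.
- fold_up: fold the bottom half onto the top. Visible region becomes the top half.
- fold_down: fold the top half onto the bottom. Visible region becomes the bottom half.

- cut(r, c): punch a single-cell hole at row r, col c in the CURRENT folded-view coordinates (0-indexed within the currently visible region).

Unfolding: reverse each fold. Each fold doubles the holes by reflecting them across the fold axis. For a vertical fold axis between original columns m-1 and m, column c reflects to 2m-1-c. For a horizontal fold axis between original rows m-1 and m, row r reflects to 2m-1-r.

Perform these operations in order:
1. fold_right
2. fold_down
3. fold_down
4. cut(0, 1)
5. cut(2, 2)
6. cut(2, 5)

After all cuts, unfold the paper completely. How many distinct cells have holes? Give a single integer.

Answer: 24

Derivation:
Op 1 fold_right: fold axis v@8; visible region now rows[0,16) x cols[8,16) = 16x8
Op 2 fold_down: fold axis h@8; visible region now rows[8,16) x cols[8,16) = 8x8
Op 3 fold_down: fold axis h@12; visible region now rows[12,16) x cols[8,16) = 4x8
Op 4 cut(0, 1): punch at orig (12,9); cuts so far [(12, 9)]; region rows[12,16) x cols[8,16) = 4x8
Op 5 cut(2, 2): punch at orig (14,10); cuts so far [(12, 9), (14, 10)]; region rows[12,16) x cols[8,16) = 4x8
Op 6 cut(2, 5): punch at orig (14,13); cuts so far [(12, 9), (14, 10), (14, 13)]; region rows[12,16) x cols[8,16) = 4x8
Unfold 1 (reflect across h@12): 6 holes -> [(9, 10), (9, 13), (11, 9), (12, 9), (14, 10), (14, 13)]
Unfold 2 (reflect across h@8): 12 holes -> [(1, 10), (1, 13), (3, 9), (4, 9), (6, 10), (6, 13), (9, 10), (9, 13), (11, 9), (12, 9), (14, 10), (14, 13)]
Unfold 3 (reflect across v@8): 24 holes -> [(1, 2), (1, 5), (1, 10), (1, 13), (3, 6), (3, 9), (4, 6), (4, 9), (6, 2), (6, 5), (6, 10), (6, 13), (9, 2), (9, 5), (9, 10), (9, 13), (11, 6), (11, 9), (12, 6), (12, 9), (14, 2), (14, 5), (14, 10), (14, 13)]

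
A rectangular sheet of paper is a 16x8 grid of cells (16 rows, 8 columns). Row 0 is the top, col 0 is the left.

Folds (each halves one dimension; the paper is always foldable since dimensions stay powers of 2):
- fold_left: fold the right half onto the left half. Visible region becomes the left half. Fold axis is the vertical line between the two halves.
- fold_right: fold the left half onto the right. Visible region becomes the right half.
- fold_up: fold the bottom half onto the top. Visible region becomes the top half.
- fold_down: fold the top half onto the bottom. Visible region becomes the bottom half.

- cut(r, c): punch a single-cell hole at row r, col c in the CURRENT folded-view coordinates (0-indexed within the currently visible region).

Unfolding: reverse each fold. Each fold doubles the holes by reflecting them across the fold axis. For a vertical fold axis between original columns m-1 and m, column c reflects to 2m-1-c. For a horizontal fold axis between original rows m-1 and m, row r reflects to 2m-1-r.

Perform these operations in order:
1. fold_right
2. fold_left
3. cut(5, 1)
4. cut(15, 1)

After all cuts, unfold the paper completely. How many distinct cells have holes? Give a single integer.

Op 1 fold_right: fold axis v@4; visible region now rows[0,16) x cols[4,8) = 16x4
Op 2 fold_left: fold axis v@6; visible region now rows[0,16) x cols[4,6) = 16x2
Op 3 cut(5, 1): punch at orig (5,5); cuts so far [(5, 5)]; region rows[0,16) x cols[4,6) = 16x2
Op 4 cut(15, 1): punch at orig (15,5); cuts so far [(5, 5), (15, 5)]; region rows[0,16) x cols[4,6) = 16x2
Unfold 1 (reflect across v@6): 4 holes -> [(5, 5), (5, 6), (15, 5), (15, 6)]
Unfold 2 (reflect across v@4): 8 holes -> [(5, 1), (5, 2), (5, 5), (5, 6), (15, 1), (15, 2), (15, 5), (15, 6)]

Answer: 8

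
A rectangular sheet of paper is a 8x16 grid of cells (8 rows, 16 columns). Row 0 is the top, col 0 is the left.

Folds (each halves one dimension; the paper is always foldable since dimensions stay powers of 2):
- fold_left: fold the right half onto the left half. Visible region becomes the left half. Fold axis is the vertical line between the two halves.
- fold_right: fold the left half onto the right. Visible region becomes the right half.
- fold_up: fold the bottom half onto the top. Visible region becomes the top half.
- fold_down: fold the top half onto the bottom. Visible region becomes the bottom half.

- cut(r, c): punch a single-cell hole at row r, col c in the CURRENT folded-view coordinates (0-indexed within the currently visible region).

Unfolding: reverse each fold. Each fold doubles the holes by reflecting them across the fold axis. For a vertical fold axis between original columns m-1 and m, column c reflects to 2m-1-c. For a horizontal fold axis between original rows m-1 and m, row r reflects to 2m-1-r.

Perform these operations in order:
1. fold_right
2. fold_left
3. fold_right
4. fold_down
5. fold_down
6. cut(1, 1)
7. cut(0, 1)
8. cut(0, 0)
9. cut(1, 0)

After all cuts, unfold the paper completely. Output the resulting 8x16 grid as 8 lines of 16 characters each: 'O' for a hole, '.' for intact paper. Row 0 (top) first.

Answer: OOOOOOOOOOOOOOOO
OOOOOOOOOOOOOOOO
OOOOOOOOOOOOOOOO
OOOOOOOOOOOOOOOO
OOOOOOOOOOOOOOOO
OOOOOOOOOOOOOOOO
OOOOOOOOOOOOOOOO
OOOOOOOOOOOOOOOO

Derivation:
Op 1 fold_right: fold axis v@8; visible region now rows[0,8) x cols[8,16) = 8x8
Op 2 fold_left: fold axis v@12; visible region now rows[0,8) x cols[8,12) = 8x4
Op 3 fold_right: fold axis v@10; visible region now rows[0,8) x cols[10,12) = 8x2
Op 4 fold_down: fold axis h@4; visible region now rows[4,8) x cols[10,12) = 4x2
Op 5 fold_down: fold axis h@6; visible region now rows[6,8) x cols[10,12) = 2x2
Op 6 cut(1, 1): punch at orig (7,11); cuts so far [(7, 11)]; region rows[6,8) x cols[10,12) = 2x2
Op 7 cut(0, 1): punch at orig (6,11); cuts so far [(6, 11), (7, 11)]; region rows[6,8) x cols[10,12) = 2x2
Op 8 cut(0, 0): punch at orig (6,10); cuts so far [(6, 10), (6, 11), (7, 11)]; region rows[6,8) x cols[10,12) = 2x2
Op 9 cut(1, 0): punch at orig (7,10); cuts so far [(6, 10), (6, 11), (7, 10), (7, 11)]; region rows[6,8) x cols[10,12) = 2x2
Unfold 1 (reflect across h@6): 8 holes -> [(4, 10), (4, 11), (5, 10), (5, 11), (6, 10), (6, 11), (7, 10), (7, 11)]
Unfold 2 (reflect across h@4): 16 holes -> [(0, 10), (0, 11), (1, 10), (1, 11), (2, 10), (2, 11), (3, 10), (3, 11), (4, 10), (4, 11), (5, 10), (5, 11), (6, 10), (6, 11), (7, 10), (7, 11)]
Unfold 3 (reflect across v@10): 32 holes -> [(0, 8), (0, 9), (0, 10), (0, 11), (1, 8), (1, 9), (1, 10), (1, 11), (2, 8), (2, 9), (2, 10), (2, 11), (3, 8), (3, 9), (3, 10), (3, 11), (4, 8), (4, 9), (4, 10), (4, 11), (5, 8), (5, 9), (5, 10), (5, 11), (6, 8), (6, 9), (6, 10), (6, 11), (7, 8), (7, 9), (7, 10), (7, 11)]
Unfold 4 (reflect across v@12): 64 holes -> [(0, 8), (0, 9), (0, 10), (0, 11), (0, 12), (0, 13), (0, 14), (0, 15), (1, 8), (1, 9), (1, 10), (1, 11), (1, 12), (1, 13), (1, 14), (1, 15), (2, 8), (2, 9), (2, 10), (2, 11), (2, 12), (2, 13), (2, 14), (2, 15), (3, 8), (3, 9), (3, 10), (3, 11), (3, 12), (3, 13), (3, 14), (3, 15), (4, 8), (4, 9), (4, 10), (4, 11), (4, 12), (4, 13), (4, 14), (4, 15), (5, 8), (5, 9), (5, 10), (5, 11), (5, 12), (5, 13), (5, 14), (5, 15), (6, 8), (6, 9), (6, 10), (6, 11), (6, 12), (6, 13), (6, 14), (6, 15), (7, 8), (7, 9), (7, 10), (7, 11), (7, 12), (7, 13), (7, 14), (7, 15)]
Unfold 5 (reflect across v@8): 128 holes -> [(0, 0), (0, 1), (0, 2), (0, 3), (0, 4), (0, 5), (0, 6), (0, 7), (0, 8), (0, 9), (0, 10), (0, 11), (0, 12), (0, 13), (0, 14), (0, 15), (1, 0), (1, 1), (1, 2), (1, 3), (1, 4), (1, 5), (1, 6), (1, 7), (1, 8), (1, 9), (1, 10), (1, 11), (1, 12), (1, 13), (1, 14), (1, 15), (2, 0), (2, 1), (2, 2), (2, 3), (2, 4), (2, 5), (2, 6), (2, 7), (2, 8), (2, 9), (2, 10), (2, 11), (2, 12), (2, 13), (2, 14), (2, 15), (3, 0), (3, 1), (3, 2), (3, 3), (3, 4), (3, 5), (3, 6), (3, 7), (3, 8), (3, 9), (3, 10), (3, 11), (3, 12), (3, 13), (3, 14), (3, 15), (4, 0), (4, 1), (4, 2), (4, 3), (4, 4), (4, 5), (4, 6), (4, 7), (4, 8), (4, 9), (4, 10), (4, 11), (4, 12), (4, 13), (4, 14), (4, 15), (5, 0), (5, 1), (5, 2), (5, 3), (5, 4), (5, 5), (5, 6), (5, 7), (5, 8), (5, 9), (5, 10), (5, 11), (5, 12), (5, 13), (5, 14), (5, 15), (6, 0), (6, 1), (6, 2), (6, 3), (6, 4), (6, 5), (6, 6), (6, 7), (6, 8), (6, 9), (6, 10), (6, 11), (6, 12), (6, 13), (6, 14), (6, 15), (7, 0), (7, 1), (7, 2), (7, 3), (7, 4), (7, 5), (7, 6), (7, 7), (7, 8), (7, 9), (7, 10), (7, 11), (7, 12), (7, 13), (7, 14), (7, 15)]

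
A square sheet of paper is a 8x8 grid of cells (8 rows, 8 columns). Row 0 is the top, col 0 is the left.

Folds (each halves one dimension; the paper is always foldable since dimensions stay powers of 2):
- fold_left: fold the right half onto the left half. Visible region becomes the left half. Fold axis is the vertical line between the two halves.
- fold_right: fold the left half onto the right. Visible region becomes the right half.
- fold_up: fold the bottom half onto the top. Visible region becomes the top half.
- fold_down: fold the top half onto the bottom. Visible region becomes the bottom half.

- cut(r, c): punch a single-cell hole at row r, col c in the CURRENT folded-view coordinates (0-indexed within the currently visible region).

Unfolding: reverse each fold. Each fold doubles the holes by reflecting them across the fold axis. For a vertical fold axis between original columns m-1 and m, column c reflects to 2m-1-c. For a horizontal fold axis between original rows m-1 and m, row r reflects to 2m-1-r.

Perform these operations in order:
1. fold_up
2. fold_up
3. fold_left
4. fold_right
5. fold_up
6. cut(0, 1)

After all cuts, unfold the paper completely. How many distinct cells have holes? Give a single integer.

Op 1 fold_up: fold axis h@4; visible region now rows[0,4) x cols[0,8) = 4x8
Op 2 fold_up: fold axis h@2; visible region now rows[0,2) x cols[0,8) = 2x8
Op 3 fold_left: fold axis v@4; visible region now rows[0,2) x cols[0,4) = 2x4
Op 4 fold_right: fold axis v@2; visible region now rows[0,2) x cols[2,4) = 2x2
Op 5 fold_up: fold axis h@1; visible region now rows[0,1) x cols[2,4) = 1x2
Op 6 cut(0, 1): punch at orig (0,3); cuts so far [(0, 3)]; region rows[0,1) x cols[2,4) = 1x2
Unfold 1 (reflect across h@1): 2 holes -> [(0, 3), (1, 3)]
Unfold 2 (reflect across v@2): 4 holes -> [(0, 0), (0, 3), (1, 0), (1, 3)]
Unfold 3 (reflect across v@4): 8 holes -> [(0, 0), (0, 3), (0, 4), (0, 7), (1, 0), (1, 3), (1, 4), (1, 7)]
Unfold 4 (reflect across h@2): 16 holes -> [(0, 0), (0, 3), (0, 4), (0, 7), (1, 0), (1, 3), (1, 4), (1, 7), (2, 0), (2, 3), (2, 4), (2, 7), (3, 0), (3, 3), (3, 4), (3, 7)]
Unfold 5 (reflect across h@4): 32 holes -> [(0, 0), (0, 3), (0, 4), (0, 7), (1, 0), (1, 3), (1, 4), (1, 7), (2, 0), (2, 3), (2, 4), (2, 7), (3, 0), (3, 3), (3, 4), (3, 7), (4, 0), (4, 3), (4, 4), (4, 7), (5, 0), (5, 3), (5, 4), (5, 7), (6, 0), (6, 3), (6, 4), (6, 7), (7, 0), (7, 3), (7, 4), (7, 7)]

Answer: 32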